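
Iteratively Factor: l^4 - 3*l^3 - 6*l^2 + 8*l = (l)*(l^3 - 3*l^2 - 6*l + 8) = l*(l - 1)*(l^2 - 2*l - 8) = l*(l - 4)*(l - 1)*(l + 2)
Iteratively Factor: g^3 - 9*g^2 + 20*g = (g)*(g^2 - 9*g + 20) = g*(g - 4)*(g - 5)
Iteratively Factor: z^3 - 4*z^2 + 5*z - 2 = (z - 1)*(z^2 - 3*z + 2) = (z - 2)*(z - 1)*(z - 1)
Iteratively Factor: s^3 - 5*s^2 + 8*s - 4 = (s - 2)*(s^2 - 3*s + 2) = (s - 2)^2*(s - 1)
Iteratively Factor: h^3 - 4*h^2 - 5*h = (h + 1)*(h^2 - 5*h) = (h - 5)*(h + 1)*(h)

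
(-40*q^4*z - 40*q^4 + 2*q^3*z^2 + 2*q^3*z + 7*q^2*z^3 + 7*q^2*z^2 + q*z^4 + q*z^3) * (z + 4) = -40*q^4*z^2 - 200*q^4*z - 160*q^4 + 2*q^3*z^3 + 10*q^3*z^2 + 8*q^3*z + 7*q^2*z^4 + 35*q^2*z^3 + 28*q^2*z^2 + q*z^5 + 5*q*z^4 + 4*q*z^3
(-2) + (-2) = -4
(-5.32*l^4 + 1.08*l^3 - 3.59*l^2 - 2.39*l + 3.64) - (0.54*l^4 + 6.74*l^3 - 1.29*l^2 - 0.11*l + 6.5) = -5.86*l^4 - 5.66*l^3 - 2.3*l^2 - 2.28*l - 2.86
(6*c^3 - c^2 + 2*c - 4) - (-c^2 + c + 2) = 6*c^3 + c - 6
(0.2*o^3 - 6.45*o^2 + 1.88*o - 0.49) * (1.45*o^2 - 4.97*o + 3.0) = 0.29*o^5 - 10.3465*o^4 + 35.3825*o^3 - 29.4041*o^2 + 8.0753*o - 1.47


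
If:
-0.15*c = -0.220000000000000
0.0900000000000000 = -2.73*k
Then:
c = 1.47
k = -0.03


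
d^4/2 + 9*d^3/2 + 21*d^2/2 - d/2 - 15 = (d/2 + 1)*(d - 1)*(d + 3)*(d + 5)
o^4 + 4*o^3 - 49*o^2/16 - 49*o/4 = o*(o - 7/4)*(o + 7/4)*(o + 4)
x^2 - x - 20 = (x - 5)*(x + 4)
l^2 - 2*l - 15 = (l - 5)*(l + 3)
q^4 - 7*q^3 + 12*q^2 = q^2*(q - 4)*(q - 3)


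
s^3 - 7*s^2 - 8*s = s*(s - 8)*(s + 1)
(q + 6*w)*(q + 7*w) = q^2 + 13*q*w + 42*w^2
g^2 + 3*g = g*(g + 3)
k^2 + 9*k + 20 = (k + 4)*(k + 5)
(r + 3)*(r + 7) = r^2 + 10*r + 21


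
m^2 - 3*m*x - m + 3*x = (m - 1)*(m - 3*x)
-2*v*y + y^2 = y*(-2*v + y)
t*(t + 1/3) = t^2 + t/3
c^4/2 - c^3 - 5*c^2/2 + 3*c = c*(c/2 + 1)*(c - 3)*(c - 1)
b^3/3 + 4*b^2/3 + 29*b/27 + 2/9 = (b/3 + 1)*(b + 1/3)*(b + 2/3)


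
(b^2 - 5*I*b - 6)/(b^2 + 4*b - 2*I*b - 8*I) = (b - 3*I)/(b + 4)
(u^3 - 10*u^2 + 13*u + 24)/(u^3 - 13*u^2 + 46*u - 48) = (u + 1)/(u - 2)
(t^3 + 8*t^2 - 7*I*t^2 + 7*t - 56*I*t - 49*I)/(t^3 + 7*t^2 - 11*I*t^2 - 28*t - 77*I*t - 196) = (t + 1)/(t - 4*I)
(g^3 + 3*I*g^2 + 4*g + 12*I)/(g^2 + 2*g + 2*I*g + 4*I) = (g^2 + I*g + 6)/(g + 2)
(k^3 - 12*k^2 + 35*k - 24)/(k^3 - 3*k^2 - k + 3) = (k - 8)/(k + 1)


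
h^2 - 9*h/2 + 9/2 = (h - 3)*(h - 3/2)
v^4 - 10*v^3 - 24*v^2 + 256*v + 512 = (v - 8)^2*(v + 2)*(v + 4)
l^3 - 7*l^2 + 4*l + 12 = (l - 6)*(l - 2)*(l + 1)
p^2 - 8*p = p*(p - 8)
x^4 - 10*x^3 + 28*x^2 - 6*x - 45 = (x - 5)*(x - 3)^2*(x + 1)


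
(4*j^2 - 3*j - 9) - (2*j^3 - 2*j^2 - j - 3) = -2*j^3 + 6*j^2 - 2*j - 6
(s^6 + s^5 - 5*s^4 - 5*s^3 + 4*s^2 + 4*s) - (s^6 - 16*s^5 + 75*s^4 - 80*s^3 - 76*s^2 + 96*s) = 17*s^5 - 80*s^4 + 75*s^3 + 80*s^2 - 92*s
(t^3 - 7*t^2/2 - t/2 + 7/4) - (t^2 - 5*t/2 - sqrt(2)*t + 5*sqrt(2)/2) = t^3 - 9*t^2/2 + sqrt(2)*t + 2*t - 5*sqrt(2)/2 + 7/4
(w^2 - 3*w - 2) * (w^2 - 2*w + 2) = w^4 - 5*w^3 + 6*w^2 - 2*w - 4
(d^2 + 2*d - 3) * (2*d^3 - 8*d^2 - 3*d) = 2*d^5 - 4*d^4 - 25*d^3 + 18*d^2 + 9*d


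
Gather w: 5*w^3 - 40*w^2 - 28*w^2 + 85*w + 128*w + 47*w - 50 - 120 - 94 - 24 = 5*w^3 - 68*w^2 + 260*w - 288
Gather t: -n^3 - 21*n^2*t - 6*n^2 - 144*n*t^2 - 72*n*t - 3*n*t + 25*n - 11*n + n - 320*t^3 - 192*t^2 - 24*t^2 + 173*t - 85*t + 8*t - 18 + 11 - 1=-n^3 - 6*n^2 + 15*n - 320*t^3 + t^2*(-144*n - 216) + t*(-21*n^2 - 75*n + 96) - 8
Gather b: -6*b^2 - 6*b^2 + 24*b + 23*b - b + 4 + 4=-12*b^2 + 46*b + 8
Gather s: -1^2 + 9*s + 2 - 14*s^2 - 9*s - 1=-14*s^2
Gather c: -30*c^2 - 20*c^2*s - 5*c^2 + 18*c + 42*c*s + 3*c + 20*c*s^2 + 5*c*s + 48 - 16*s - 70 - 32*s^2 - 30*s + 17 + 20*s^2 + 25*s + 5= c^2*(-20*s - 35) + c*(20*s^2 + 47*s + 21) - 12*s^2 - 21*s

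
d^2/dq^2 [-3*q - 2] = 0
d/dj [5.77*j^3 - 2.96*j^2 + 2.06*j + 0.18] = 17.31*j^2 - 5.92*j + 2.06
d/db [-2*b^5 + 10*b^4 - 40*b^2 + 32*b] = -10*b^4 + 40*b^3 - 80*b + 32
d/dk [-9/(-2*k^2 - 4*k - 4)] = 9*(-k - 1)/(k^2 + 2*k + 2)^2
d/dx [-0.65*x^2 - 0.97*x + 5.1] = -1.3*x - 0.97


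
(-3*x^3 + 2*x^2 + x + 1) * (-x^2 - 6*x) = 3*x^5 + 16*x^4 - 13*x^3 - 7*x^2 - 6*x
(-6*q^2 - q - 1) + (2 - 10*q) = -6*q^2 - 11*q + 1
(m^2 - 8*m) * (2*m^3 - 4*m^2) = 2*m^5 - 20*m^4 + 32*m^3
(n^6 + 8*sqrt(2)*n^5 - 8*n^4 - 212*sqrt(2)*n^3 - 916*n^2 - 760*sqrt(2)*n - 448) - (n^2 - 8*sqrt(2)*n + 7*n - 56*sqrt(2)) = n^6 + 8*sqrt(2)*n^5 - 8*n^4 - 212*sqrt(2)*n^3 - 917*n^2 - 752*sqrt(2)*n - 7*n - 448 + 56*sqrt(2)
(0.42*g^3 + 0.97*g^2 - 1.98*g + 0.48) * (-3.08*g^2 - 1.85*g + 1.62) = -1.2936*g^5 - 3.7646*g^4 + 4.9843*g^3 + 3.756*g^2 - 4.0956*g + 0.7776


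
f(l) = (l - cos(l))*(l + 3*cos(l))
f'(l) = (1 - 3*sin(l))*(l - cos(l)) + (l + 3*cos(l))*(sin(l) + 1)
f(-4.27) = 21.34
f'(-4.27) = -4.00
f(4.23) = 13.32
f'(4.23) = 17.49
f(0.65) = -0.44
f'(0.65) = 5.00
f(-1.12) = -0.29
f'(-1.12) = -5.74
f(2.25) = 1.05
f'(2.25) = -3.19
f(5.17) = 30.71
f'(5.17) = 18.12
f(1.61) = 2.46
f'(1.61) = -0.31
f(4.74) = 22.73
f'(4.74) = 18.85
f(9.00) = 62.11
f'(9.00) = 6.51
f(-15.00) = 246.06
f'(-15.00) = -48.06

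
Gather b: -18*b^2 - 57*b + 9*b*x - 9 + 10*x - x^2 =-18*b^2 + b*(9*x - 57) - x^2 + 10*x - 9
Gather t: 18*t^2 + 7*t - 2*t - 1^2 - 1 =18*t^2 + 5*t - 2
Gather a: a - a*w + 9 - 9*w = a*(1 - w) - 9*w + 9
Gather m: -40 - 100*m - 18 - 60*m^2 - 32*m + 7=-60*m^2 - 132*m - 51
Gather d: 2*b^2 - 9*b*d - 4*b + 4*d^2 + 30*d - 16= 2*b^2 - 4*b + 4*d^2 + d*(30 - 9*b) - 16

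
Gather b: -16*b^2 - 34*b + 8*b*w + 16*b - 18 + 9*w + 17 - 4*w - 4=-16*b^2 + b*(8*w - 18) + 5*w - 5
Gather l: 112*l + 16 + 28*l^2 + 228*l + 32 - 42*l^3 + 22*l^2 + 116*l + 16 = -42*l^3 + 50*l^2 + 456*l + 64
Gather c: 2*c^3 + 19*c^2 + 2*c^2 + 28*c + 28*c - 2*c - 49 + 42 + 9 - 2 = 2*c^3 + 21*c^2 + 54*c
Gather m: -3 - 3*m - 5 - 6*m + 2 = -9*m - 6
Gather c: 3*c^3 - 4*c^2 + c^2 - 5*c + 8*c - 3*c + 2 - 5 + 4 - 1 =3*c^3 - 3*c^2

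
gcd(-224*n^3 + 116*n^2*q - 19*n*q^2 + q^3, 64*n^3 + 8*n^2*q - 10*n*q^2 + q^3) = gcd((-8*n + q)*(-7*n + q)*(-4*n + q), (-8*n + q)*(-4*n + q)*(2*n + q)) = 32*n^2 - 12*n*q + q^2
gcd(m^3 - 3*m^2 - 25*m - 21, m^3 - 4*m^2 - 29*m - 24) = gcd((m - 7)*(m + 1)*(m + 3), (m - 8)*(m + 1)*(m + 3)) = m^2 + 4*m + 3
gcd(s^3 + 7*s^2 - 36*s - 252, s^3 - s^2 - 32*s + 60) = s + 6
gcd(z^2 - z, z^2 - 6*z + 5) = z - 1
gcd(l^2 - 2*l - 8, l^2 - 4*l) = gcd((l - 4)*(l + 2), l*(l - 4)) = l - 4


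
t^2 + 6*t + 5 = (t + 1)*(t + 5)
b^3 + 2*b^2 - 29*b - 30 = (b - 5)*(b + 1)*(b + 6)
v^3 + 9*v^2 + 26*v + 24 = (v + 2)*(v + 3)*(v + 4)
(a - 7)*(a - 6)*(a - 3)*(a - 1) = a^4 - 17*a^3 + 97*a^2 - 207*a + 126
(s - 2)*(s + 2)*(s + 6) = s^3 + 6*s^2 - 4*s - 24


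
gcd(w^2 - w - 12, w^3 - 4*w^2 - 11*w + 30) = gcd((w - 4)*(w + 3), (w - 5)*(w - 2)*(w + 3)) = w + 3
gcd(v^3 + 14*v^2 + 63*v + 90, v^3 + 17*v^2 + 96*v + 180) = v^2 + 11*v + 30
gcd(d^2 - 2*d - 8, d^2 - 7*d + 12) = d - 4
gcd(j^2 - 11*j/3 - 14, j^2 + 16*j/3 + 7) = j + 7/3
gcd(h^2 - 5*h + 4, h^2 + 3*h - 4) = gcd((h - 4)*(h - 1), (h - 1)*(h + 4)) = h - 1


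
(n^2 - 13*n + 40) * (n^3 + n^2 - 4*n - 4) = n^5 - 12*n^4 + 23*n^3 + 88*n^2 - 108*n - 160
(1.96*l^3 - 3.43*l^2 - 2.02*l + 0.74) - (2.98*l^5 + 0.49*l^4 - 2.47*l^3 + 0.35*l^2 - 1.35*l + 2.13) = -2.98*l^5 - 0.49*l^4 + 4.43*l^3 - 3.78*l^2 - 0.67*l - 1.39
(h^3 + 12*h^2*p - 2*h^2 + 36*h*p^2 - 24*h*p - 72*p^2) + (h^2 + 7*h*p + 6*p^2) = h^3 + 12*h^2*p - h^2 + 36*h*p^2 - 17*h*p - 66*p^2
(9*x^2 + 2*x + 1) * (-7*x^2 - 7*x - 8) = -63*x^4 - 77*x^3 - 93*x^2 - 23*x - 8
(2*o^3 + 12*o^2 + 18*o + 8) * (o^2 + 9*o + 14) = 2*o^5 + 30*o^4 + 154*o^3 + 338*o^2 + 324*o + 112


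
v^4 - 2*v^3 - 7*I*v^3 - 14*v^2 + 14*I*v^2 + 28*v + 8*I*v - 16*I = (v - 2)*(v - 4*I)*(v - 2*I)*(v - I)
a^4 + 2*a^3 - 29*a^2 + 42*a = a*(a - 3)*(a - 2)*(a + 7)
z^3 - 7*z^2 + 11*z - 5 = (z - 5)*(z - 1)^2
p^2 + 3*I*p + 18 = (p - 3*I)*(p + 6*I)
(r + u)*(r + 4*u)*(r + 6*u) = r^3 + 11*r^2*u + 34*r*u^2 + 24*u^3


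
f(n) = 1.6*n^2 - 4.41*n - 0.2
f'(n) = 3.2*n - 4.41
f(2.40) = -1.57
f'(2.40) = 3.27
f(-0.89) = 4.99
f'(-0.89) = -7.26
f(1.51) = -3.21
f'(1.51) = 0.42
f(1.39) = -3.24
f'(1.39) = 0.04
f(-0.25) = 1.00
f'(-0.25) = -5.21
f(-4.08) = 44.43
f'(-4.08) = -17.47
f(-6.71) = 101.43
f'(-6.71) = -25.88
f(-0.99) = 5.73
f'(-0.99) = -7.58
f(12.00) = 177.28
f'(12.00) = 33.99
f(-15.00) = 425.95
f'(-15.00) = -52.41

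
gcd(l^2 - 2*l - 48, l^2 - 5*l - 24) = l - 8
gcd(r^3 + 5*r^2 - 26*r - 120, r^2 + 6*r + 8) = r + 4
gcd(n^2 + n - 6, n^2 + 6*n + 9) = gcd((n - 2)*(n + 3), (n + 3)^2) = n + 3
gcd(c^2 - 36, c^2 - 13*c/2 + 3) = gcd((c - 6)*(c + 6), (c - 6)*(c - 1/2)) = c - 6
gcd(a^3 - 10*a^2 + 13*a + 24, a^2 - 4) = 1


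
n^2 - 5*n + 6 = (n - 3)*(n - 2)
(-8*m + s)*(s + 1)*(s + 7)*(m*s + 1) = -8*m^2*s^3 - 64*m^2*s^2 - 56*m^2*s + m*s^4 + 8*m*s^3 - m*s^2 - 64*m*s - 56*m + s^3 + 8*s^2 + 7*s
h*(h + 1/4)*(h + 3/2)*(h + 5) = h^4 + 27*h^3/4 + 73*h^2/8 + 15*h/8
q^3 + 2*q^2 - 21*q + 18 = (q - 3)*(q - 1)*(q + 6)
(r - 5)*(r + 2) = r^2 - 3*r - 10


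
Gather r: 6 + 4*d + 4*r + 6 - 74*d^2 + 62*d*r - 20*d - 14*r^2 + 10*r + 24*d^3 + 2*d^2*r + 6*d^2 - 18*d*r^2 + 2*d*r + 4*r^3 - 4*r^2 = 24*d^3 - 68*d^2 - 16*d + 4*r^3 + r^2*(-18*d - 18) + r*(2*d^2 + 64*d + 14) + 12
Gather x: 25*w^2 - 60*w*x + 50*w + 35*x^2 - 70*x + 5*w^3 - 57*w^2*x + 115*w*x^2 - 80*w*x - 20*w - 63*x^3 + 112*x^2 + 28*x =5*w^3 + 25*w^2 + 30*w - 63*x^3 + x^2*(115*w + 147) + x*(-57*w^2 - 140*w - 42)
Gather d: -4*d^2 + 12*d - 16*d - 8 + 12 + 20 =-4*d^2 - 4*d + 24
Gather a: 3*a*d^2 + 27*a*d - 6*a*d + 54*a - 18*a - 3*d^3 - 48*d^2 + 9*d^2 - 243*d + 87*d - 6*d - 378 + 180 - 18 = a*(3*d^2 + 21*d + 36) - 3*d^3 - 39*d^2 - 162*d - 216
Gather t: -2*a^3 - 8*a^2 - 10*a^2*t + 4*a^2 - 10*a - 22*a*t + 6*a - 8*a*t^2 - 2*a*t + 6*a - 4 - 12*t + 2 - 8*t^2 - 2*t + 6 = -2*a^3 - 4*a^2 + 2*a + t^2*(-8*a - 8) + t*(-10*a^2 - 24*a - 14) + 4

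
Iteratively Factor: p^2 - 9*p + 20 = (p - 5)*(p - 4)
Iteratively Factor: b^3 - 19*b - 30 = (b - 5)*(b^2 + 5*b + 6) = (b - 5)*(b + 2)*(b + 3)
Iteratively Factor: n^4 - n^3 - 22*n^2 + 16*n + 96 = (n - 3)*(n^3 + 2*n^2 - 16*n - 32) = (n - 3)*(n + 2)*(n^2 - 16) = (n - 3)*(n + 2)*(n + 4)*(n - 4)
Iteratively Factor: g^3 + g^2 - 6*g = (g + 3)*(g^2 - 2*g) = (g - 2)*(g + 3)*(g)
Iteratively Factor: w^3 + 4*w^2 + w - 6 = (w + 3)*(w^2 + w - 2) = (w - 1)*(w + 3)*(w + 2)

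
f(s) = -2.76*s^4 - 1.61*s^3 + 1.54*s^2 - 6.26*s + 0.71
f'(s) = -11.04*s^3 - 4.83*s^2 + 3.08*s - 6.26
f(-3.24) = -212.23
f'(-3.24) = 308.55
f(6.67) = -5913.05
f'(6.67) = -3476.62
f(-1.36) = 6.68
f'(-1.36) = 8.39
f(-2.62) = -73.41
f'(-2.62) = 151.07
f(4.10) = -889.94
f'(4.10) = -835.71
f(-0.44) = 3.80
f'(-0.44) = -7.61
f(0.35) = -1.40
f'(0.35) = -6.25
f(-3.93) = -511.56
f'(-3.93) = 577.15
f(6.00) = -3906.13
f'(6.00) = -2546.30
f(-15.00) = -133850.14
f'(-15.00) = 36120.79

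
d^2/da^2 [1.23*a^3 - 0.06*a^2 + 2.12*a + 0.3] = 7.38*a - 0.12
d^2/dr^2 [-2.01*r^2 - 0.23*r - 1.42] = -4.02000000000000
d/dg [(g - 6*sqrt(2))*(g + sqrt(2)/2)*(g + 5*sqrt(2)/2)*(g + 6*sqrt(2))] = 4*g^3 + 9*sqrt(2)*g^2 - 139*g - 216*sqrt(2)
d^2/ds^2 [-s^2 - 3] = -2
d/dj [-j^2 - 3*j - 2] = -2*j - 3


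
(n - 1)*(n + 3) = n^2 + 2*n - 3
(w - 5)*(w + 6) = w^2 + w - 30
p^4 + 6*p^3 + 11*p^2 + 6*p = p*(p + 1)*(p + 2)*(p + 3)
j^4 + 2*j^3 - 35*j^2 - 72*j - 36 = (j - 6)*(j + 1)^2*(j + 6)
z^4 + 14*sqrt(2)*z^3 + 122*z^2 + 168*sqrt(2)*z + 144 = (z + sqrt(2))^2*(z + 6*sqrt(2))^2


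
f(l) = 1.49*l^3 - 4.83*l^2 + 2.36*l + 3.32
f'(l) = 4.47*l^2 - 9.66*l + 2.36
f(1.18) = 1.83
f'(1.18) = -2.81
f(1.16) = 1.88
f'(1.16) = -2.83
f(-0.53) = 0.49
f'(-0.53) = 8.74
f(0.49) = 3.49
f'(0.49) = -1.30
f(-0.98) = -5.03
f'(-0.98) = 16.12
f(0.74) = 3.03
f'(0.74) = -2.34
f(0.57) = 3.37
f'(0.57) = -1.69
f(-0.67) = -0.88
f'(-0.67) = 10.84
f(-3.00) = -87.46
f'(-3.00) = 71.57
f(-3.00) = -87.46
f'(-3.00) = 71.57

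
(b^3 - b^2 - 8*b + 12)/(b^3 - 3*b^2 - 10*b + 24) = (b - 2)/(b - 4)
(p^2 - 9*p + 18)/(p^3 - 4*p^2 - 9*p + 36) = (p - 6)/(p^2 - p - 12)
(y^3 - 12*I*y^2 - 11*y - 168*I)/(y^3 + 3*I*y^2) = 1 - 15*I/y - 56/y^2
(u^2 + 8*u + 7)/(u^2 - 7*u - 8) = (u + 7)/(u - 8)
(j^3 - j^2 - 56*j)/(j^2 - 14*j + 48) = j*(j + 7)/(j - 6)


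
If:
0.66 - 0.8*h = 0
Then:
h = 0.82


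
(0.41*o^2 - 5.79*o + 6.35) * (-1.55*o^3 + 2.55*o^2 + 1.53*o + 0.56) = -0.6355*o^5 + 10.02*o^4 - 23.9797*o^3 + 7.5634*o^2 + 6.4731*o + 3.556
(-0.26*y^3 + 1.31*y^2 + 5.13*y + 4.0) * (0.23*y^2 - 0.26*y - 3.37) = -0.0598*y^5 + 0.3689*y^4 + 1.7155*y^3 - 4.8285*y^2 - 18.3281*y - 13.48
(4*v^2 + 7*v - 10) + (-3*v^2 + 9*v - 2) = v^2 + 16*v - 12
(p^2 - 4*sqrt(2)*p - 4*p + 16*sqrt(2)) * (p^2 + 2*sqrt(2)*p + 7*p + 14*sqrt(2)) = p^4 - 2*sqrt(2)*p^3 + 3*p^3 - 44*p^2 - 6*sqrt(2)*p^2 - 48*p + 56*sqrt(2)*p + 448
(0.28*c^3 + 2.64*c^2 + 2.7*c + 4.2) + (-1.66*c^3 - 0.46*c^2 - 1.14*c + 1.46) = -1.38*c^3 + 2.18*c^2 + 1.56*c + 5.66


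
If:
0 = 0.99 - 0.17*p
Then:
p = 5.82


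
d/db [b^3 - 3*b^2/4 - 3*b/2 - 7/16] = 3*b^2 - 3*b/2 - 3/2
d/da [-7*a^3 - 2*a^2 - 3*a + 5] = -21*a^2 - 4*a - 3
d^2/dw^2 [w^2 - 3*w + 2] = 2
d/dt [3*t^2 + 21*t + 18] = 6*t + 21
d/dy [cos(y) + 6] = -sin(y)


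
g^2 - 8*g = g*(g - 8)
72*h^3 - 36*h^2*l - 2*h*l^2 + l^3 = (-6*h + l)*(-2*h + l)*(6*h + l)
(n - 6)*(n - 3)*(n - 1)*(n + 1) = n^4 - 9*n^3 + 17*n^2 + 9*n - 18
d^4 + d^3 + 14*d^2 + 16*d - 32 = (d - 1)*(d + 2)*(d - 4*I)*(d + 4*I)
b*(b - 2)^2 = b^3 - 4*b^2 + 4*b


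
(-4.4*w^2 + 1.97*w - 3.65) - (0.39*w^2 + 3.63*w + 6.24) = -4.79*w^2 - 1.66*w - 9.89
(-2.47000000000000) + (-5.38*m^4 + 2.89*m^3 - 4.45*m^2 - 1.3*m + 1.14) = -5.38*m^4 + 2.89*m^3 - 4.45*m^2 - 1.3*m - 1.33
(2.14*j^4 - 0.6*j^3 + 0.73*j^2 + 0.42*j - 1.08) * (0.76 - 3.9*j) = -8.346*j^5 + 3.9664*j^4 - 3.303*j^3 - 1.0832*j^2 + 4.5312*j - 0.8208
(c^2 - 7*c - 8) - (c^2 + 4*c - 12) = 4 - 11*c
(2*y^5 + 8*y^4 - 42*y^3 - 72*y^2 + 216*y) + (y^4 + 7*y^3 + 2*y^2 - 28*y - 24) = 2*y^5 + 9*y^4 - 35*y^3 - 70*y^2 + 188*y - 24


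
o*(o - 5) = o^2 - 5*o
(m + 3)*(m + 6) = m^2 + 9*m + 18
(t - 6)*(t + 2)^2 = t^3 - 2*t^2 - 20*t - 24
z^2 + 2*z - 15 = (z - 3)*(z + 5)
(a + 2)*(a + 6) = a^2 + 8*a + 12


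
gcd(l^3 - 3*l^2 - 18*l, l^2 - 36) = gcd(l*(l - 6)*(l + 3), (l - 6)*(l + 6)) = l - 6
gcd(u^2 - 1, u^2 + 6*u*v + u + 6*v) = u + 1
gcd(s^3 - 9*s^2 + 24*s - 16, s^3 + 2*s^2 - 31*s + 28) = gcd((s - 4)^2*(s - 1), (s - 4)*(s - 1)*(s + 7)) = s^2 - 5*s + 4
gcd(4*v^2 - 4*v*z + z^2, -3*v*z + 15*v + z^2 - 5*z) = 1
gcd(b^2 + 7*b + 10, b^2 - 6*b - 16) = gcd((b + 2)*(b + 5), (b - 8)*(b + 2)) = b + 2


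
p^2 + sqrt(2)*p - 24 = (p - 3*sqrt(2))*(p + 4*sqrt(2))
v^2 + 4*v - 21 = (v - 3)*(v + 7)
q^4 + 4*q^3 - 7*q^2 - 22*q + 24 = (q - 2)*(q - 1)*(q + 3)*(q + 4)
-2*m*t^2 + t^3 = t^2*(-2*m + t)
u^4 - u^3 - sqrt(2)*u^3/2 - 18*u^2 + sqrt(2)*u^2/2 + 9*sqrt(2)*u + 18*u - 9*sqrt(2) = (u - 1)*(u - 3*sqrt(2))*(u - sqrt(2)/2)*(u + 3*sqrt(2))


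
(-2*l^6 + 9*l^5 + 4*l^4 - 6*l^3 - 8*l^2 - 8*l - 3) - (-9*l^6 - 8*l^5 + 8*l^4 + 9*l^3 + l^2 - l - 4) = 7*l^6 + 17*l^5 - 4*l^4 - 15*l^3 - 9*l^2 - 7*l + 1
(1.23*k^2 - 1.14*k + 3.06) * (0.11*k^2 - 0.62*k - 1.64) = 0.1353*k^4 - 0.888*k^3 - 0.9738*k^2 - 0.0276000000000003*k - 5.0184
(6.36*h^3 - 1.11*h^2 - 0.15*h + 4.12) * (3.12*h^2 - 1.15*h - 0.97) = 19.8432*h^5 - 10.7772*h^4 - 5.3607*h^3 + 14.1036*h^2 - 4.5925*h - 3.9964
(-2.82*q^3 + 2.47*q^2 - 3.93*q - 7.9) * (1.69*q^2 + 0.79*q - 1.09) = -4.7658*q^5 + 1.9465*q^4 - 1.6166*q^3 - 19.148*q^2 - 1.9573*q + 8.611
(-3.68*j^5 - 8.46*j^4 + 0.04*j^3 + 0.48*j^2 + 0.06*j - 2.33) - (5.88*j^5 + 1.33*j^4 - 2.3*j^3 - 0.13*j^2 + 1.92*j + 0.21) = -9.56*j^5 - 9.79*j^4 + 2.34*j^3 + 0.61*j^2 - 1.86*j - 2.54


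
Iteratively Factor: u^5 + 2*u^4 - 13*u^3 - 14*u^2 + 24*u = (u + 4)*(u^4 - 2*u^3 - 5*u^2 + 6*u) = (u + 2)*(u + 4)*(u^3 - 4*u^2 + 3*u) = (u - 3)*(u + 2)*(u + 4)*(u^2 - u) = (u - 3)*(u - 1)*(u + 2)*(u + 4)*(u)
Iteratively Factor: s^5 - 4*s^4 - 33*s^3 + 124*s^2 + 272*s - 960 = (s + 4)*(s^4 - 8*s^3 - s^2 + 128*s - 240) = (s + 4)^2*(s^3 - 12*s^2 + 47*s - 60) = (s - 3)*(s + 4)^2*(s^2 - 9*s + 20) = (s - 5)*(s - 3)*(s + 4)^2*(s - 4)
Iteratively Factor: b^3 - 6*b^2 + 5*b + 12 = (b + 1)*(b^2 - 7*b + 12) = (b - 3)*(b + 1)*(b - 4)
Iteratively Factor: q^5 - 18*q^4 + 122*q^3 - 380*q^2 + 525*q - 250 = (q - 5)*(q^4 - 13*q^3 + 57*q^2 - 95*q + 50) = (q - 5)^2*(q^3 - 8*q^2 + 17*q - 10) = (q - 5)^3*(q^2 - 3*q + 2) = (q - 5)^3*(q - 2)*(q - 1)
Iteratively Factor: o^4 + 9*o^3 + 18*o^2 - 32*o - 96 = (o + 3)*(o^3 + 6*o^2 - 32) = (o - 2)*(o + 3)*(o^2 + 8*o + 16) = (o - 2)*(o + 3)*(o + 4)*(o + 4)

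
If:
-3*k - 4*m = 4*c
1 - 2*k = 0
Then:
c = -m - 3/8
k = 1/2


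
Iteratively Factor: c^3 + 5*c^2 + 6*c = (c + 2)*(c^2 + 3*c) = c*(c + 2)*(c + 3)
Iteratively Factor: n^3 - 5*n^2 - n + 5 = (n - 5)*(n^2 - 1) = (n - 5)*(n - 1)*(n + 1)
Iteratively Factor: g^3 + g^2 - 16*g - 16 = (g + 1)*(g^2 - 16) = (g - 4)*(g + 1)*(g + 4)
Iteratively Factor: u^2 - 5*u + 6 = (u - 2)*(u - 3)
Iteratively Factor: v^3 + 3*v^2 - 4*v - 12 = (v + 3)*(v^2 - 4) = (v + 2)*(v + 3)*(v - 2)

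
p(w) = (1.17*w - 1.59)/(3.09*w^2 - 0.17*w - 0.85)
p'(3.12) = -0.01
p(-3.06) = -0.18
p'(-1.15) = -1.47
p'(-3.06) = -0.08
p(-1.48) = -0.54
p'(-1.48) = -0.62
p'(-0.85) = -5.24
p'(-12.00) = -0.00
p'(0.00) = -1.75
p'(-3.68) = -0.05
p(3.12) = 0.07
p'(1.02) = 1.04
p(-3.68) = -0.14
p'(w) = (0.17 - 6.18*w)*(1.17*w - 1.59)/(3.09*w^2 - 0.17*w - 0.85)^2 + 1.17/(3.09*w^2 - 0.17*w - 0.85)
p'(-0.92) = -3.62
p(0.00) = 1.87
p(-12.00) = -0.04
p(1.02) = -0.18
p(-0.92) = -1.39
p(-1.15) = -0.86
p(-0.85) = -1.69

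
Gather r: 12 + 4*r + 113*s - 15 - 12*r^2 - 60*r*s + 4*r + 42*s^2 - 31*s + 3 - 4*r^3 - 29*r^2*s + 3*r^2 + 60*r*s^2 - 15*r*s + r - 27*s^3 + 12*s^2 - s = -4*r^3 + r^2*(-29*s - 9) + r*(60*s^2 - 75*s + 9) - 27*s^3 + 54*s^2 + 81*s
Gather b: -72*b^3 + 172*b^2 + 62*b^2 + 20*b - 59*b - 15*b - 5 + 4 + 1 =-72*b^3 + 234*b^2 - 54*b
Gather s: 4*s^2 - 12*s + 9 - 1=4*s^2 - 12*s + 8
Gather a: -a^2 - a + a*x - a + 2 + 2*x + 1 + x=-a^2 + a*(x - 2) + 3*x + 3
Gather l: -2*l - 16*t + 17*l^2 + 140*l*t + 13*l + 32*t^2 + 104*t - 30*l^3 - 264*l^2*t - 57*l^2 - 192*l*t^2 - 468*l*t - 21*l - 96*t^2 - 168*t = -30*l^3 + l^2*(-264*t - 40) + l*(-192*t^2 - 328*t - 10) - 64*t^2 - 80*t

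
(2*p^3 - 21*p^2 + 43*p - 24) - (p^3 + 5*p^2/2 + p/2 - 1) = p^3 - 47*p^2/2 + 85*p/2 - 23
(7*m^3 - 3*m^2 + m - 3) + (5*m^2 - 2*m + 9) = 7*m^3 + 2*m^2 - m + 6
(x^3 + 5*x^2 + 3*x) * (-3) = -3*x^3 - 15*x^2 - 9*x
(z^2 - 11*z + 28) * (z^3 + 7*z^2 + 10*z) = z^5 - 4*z^4 - 39*z^3 + 86*z^2 + 280*z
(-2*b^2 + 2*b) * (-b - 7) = 2*b^3 + 12*b^2 - 14*b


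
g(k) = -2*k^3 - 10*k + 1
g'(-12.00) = -874.00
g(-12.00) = 3577.00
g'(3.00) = -64.00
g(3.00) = -83.00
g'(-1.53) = -24.05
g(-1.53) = 23.46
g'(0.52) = -11.62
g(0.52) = -4.48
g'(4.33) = -122.49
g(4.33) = -204.67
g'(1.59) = -25.17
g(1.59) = -22.94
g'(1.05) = -16.62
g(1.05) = -11.82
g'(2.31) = -42.02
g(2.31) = -46.75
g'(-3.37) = -78.14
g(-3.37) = 111.25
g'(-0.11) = -10.07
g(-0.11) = 2.10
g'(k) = -6*k^2 - 10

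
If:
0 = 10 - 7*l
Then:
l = 10/7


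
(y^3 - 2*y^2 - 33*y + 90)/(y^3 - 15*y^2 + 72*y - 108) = (y^2 + y - 30)/(y^2 - 12*y + 36)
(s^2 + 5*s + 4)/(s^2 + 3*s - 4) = (s + 1)/(s - 1)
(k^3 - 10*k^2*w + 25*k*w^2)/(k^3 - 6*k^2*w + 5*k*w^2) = (-k + 5*w)/(-k + w)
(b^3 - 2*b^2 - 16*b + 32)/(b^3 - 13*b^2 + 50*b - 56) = (b + 4)/(b - 7)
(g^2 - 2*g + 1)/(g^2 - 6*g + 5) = (g - 1)/(g - 5)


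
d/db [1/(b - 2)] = -1/(b - 2)^2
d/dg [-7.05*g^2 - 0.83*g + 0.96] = -14.1*g - 0.83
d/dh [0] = 0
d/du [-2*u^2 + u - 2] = 1 - 4*u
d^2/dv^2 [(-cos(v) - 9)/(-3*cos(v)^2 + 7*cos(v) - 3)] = 6*(27*(1 - cos(2*v))^2*cos(v) + 115*(1 - cos(2*v))^2 + 1203*cos(v) + 228*cos(2*v) - 189*cos(3*v) - 6*cos(5*v) - 1248)/(14*cos(v) - 3*cos(2*v) - 9)^3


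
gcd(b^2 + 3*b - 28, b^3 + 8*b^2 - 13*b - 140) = b^2 + 3*b - 28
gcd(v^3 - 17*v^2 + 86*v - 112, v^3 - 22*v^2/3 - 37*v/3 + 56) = v - 8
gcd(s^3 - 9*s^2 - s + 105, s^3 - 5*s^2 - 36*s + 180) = s - 5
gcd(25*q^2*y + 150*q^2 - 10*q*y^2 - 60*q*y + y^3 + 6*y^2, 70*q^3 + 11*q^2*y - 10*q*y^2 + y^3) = -5*q + y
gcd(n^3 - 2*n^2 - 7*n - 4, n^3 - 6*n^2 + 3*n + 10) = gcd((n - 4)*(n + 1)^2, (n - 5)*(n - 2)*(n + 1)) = n + 1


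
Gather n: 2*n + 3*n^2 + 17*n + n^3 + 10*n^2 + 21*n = n^3 + 13*n^2 + 40*n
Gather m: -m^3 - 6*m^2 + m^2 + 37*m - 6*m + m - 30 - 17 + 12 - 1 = -m^3 - 5*m^2 + 32*m - 36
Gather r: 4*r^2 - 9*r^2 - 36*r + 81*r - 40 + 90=-5*r^2 + 45*r + 50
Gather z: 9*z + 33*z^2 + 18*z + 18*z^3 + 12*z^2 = 18*z^3 + 45*z^2 + 27*z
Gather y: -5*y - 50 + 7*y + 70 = 2*y + 20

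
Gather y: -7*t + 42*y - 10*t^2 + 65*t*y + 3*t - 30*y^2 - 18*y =-10*t^2 - 4*t - 30*y^2 + y*(65*t + 24)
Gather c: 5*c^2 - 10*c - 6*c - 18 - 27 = 5*c^2 - 16*c - 45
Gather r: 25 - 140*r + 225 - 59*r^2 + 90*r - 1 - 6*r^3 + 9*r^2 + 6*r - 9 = -6*r^3 - 50*r^2 - 44*r + 240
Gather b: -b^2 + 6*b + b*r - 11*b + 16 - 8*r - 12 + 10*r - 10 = -b^2 + b*(r - 5) + 2*r - 6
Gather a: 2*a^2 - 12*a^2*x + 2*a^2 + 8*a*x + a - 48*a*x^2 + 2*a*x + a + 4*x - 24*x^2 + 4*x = a^2*(4 - 12*x) + a*(-48*x^2 + 10*x + 2) - 24*x^2 + 8*x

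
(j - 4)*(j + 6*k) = j^2 + 6*j*k - 4*j - 24*k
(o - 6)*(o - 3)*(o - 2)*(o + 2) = o^4 - 9*o^3 + 14*o^2 + 36*o - 72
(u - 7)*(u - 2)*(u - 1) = u^3 - 10*u^2 + 23*u - 14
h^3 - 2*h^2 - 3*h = h*(h - 3)*(h + 1)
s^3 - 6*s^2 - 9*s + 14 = (s - 7)*(s - 1)*(s + 2)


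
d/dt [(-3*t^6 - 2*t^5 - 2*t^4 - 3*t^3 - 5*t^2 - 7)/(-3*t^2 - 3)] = t*(12*t^6 + 6*t^5 + 22*t^4 + 13*t^3 + 8*t^2 + 9*t - 4)/(3*(t^4 + 2*t^2 + 1))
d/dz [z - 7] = 1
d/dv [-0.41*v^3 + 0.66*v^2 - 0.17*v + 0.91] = -1.23*v^2 + 1.32*v - 0.17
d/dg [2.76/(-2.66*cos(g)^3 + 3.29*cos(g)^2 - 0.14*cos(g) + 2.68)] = (-22.0248*cos(g)^2 + 18.1608*cos(g) - 0.3864)*sin(g)/(2.66*cos(g)^3 - 3.29*cos(g)^2 + 0.14*cos(g) - 2.68)^2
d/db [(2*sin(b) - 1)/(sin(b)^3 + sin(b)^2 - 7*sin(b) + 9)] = 4*(2*sin(4*b) + 45*cos(b) - cos(3*b))/(-25*sin(b) - sin(3*b) - 2*cos(2*b) + 38)^2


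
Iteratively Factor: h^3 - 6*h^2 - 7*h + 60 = (h + 3)*(h^2 - 9*h + 20) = (h - 4)*(h + 3)*(h - 5)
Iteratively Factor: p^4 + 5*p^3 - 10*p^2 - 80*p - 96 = (p - 4)*(p^3 + 9*p^2 + 26*p + 24) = (p - 4)*(p + 2)*(p^2 + 7*p + 12) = (p - 4)*(p + 2)*(p + 4)*(p + 3)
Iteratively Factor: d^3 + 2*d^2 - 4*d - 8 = (d - 2)*(d^2 + 4*d + 4) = (d - 2)*(d + 2)*(d + 2)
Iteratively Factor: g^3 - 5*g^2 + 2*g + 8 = (g + 1)*(g^2 - 6*g + 8) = (g - 4)*(g + 1)*(g - 2)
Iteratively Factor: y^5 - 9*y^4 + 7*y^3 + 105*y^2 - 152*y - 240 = (y + 3)*(y^4 - 12*y^3 + 43*y^2 - 24*y - 80) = (y - 4)*(y + 3)*(y^3 - 8*y^2 + 11*y + 20) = (y - 4)*(y + 1)*(y + 3)*(y^2 - 9*y + 20) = (y - 4)^2*(y + 1)*(y + 3)*(y - 5)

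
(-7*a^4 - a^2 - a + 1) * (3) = -21*a^4 - 3*a^2 - 3*a + 3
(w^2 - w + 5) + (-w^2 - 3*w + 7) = 12 - 4*w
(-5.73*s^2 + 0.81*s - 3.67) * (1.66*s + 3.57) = -9.5118*s^3 - 19.1115*s^2 - 3.2005*s - 13.1019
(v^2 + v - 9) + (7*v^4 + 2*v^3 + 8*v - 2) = 7*v^4 + 2*v^3 + v^2 + 9*v - 11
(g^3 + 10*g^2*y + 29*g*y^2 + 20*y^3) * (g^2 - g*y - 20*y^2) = g^5 + 9*g^4*y - g^3*y^2 - 209*g^2*y^3 - 600*g*y^4 - 400*y^5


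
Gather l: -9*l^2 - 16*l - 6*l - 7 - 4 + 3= -9*l^2 - 22*l - 8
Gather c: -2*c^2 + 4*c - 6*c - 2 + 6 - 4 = -2*c^2 - 2*c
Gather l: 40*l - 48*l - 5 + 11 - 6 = -8*l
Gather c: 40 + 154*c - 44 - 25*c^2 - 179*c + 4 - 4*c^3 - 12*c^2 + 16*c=-4*c^3 - 37*c^2 - 9*c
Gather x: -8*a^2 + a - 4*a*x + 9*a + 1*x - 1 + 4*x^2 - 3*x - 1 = -8*a^2 + 10*a + 4*x^2 + x*(-4*a - 2) - 2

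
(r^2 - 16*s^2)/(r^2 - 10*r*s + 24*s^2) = (r + 4*s)/(r - 6*s)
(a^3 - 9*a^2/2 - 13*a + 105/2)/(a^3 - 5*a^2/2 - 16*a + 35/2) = (a - 3)/(a - 1)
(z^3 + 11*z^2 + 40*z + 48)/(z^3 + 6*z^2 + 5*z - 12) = (z + 4)/(z - 1)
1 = 1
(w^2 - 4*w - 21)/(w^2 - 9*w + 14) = (w + 3)/(w - 2)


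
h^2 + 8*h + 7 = (h + 1)*(h + 7)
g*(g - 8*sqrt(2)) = g^2 - 8*sqrt(2)*g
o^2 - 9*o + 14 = (o - 7)*(o - 2)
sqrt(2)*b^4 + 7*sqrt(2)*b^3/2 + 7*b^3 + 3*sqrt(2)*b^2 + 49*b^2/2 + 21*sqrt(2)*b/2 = b*(b + 7/2)*(b + 3*sqrt(2))*(sqrt(2)*b + 1)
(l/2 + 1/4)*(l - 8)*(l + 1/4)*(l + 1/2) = l^4/2 - 27*l^3/8 - 19*l^2/4 - 63*l/32 - 1/4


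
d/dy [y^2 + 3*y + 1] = 2*y + 3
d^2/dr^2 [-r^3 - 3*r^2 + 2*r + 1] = -6*r - 6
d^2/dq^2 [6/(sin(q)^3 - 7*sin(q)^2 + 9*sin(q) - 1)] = 6*(-9*sin(q)^6 + 77*sin(q)^5 - 202*sin(q)^4 + 68*sin(q)^3 + 295*sin(q)^2 - 381*sin(q) + 148)/(sin(q)^3 - 7*sin(q)^2 + 9*sin(q) - 1)^3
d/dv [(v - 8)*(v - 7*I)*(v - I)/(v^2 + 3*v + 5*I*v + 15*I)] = (v^4 + v^3*(6 + 10*I) + v^2*(23 - 83*I) + v*(128 - 240*I) - 1128 - 385*I)/(v^4 + v^3*(6 + 10*I) + v^2*(-16 + 60*I) + v*(-150 + 90*I) - 225)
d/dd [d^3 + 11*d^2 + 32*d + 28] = 3*d^2 + 22*d + 32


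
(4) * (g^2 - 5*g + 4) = 4*g^2 - 20*g + 16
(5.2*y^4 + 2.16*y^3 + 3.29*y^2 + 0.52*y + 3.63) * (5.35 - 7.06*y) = -36.712*y^5 + 12.5704*y^4 - 11.6714*y^3 + 13.9303*y^2 - 22.8458*y + 19.4205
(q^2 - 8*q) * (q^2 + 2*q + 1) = q^4 - 6*q^3 - 15*q^2 - 8*q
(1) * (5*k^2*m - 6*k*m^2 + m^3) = 5*k^2*m - 6*k*m^2 + m^3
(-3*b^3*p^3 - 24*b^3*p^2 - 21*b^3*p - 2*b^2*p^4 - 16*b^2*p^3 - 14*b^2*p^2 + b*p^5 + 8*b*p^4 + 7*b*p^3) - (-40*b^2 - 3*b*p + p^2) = -3*b^3*p^3 - 24*b^3*p^2 - 21*b^3*p - 2*b^2*p^4 - 16*b^2*p^3 - 14*b^2*p^2 + 40*b^2 + b*p^5 + 8*b*p^4 + 7*b*p^3 + 3*b*p - p^2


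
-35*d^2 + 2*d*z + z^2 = (-5*d + z)*(7*d + z)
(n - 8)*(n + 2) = n^2 - 6*n - 16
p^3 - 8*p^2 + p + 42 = (p - 7)*(p - 3)*(p + 2)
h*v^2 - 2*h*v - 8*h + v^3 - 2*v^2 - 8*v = (h + v)*(v - 4)*(v + 2)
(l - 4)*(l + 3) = l^2 - l - 12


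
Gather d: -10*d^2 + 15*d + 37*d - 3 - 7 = -10*d^2 + 52*d - 10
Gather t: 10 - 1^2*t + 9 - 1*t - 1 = 18 - 2*t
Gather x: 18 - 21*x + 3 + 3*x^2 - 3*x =3*x^2 - 24*x + 21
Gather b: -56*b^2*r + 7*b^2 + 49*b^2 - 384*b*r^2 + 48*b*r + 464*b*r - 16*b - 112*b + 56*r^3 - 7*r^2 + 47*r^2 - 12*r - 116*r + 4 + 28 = b^2*(56 - 56*r) + b*(-384*r^2 + 512*r - 128) + 56*r^3 + 40*r^2 - 128*r + 32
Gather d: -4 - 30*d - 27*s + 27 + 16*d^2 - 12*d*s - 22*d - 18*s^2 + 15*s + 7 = 16*d^2 + d*(-12*s - 52) - 18*s^2 - 12*s + 30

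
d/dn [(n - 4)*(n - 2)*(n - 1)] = 3*n^2 - 14*n + 14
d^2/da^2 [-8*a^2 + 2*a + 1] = -16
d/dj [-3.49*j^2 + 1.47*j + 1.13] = 1.47 - 6.98*j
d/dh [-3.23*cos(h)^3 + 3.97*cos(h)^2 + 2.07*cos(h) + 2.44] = (9.69*cos(h)^2 - 7.94*cos(h) - 2.07)*sin(h)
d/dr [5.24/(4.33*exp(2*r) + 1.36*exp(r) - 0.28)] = (-45.3784*exp(r) - 7.1264)*exp(r)/(4.33*exp(2*r) + 1.36*exp(r) - 0.28)^2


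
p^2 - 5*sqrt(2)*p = p*(p - 5*sqrt(2))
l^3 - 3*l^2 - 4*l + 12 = (l - 3)*(l - 2)*(l + 2)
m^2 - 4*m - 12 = (m - 6)*(m + 2)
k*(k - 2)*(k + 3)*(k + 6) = k^4 + 7*k^3 - 36*k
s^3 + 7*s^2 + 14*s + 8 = (s + 1)*(s + 2)*(s + 4)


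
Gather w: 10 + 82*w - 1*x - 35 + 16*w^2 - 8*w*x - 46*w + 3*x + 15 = 16*w^2 + w*(36 - 8*x) + 2*x - 10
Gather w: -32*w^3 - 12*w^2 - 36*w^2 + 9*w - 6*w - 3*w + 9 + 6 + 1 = -32*w^3 - 48*w^2 + 16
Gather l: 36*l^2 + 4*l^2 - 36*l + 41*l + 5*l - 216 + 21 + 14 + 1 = 40*l^2 + 10*l - 180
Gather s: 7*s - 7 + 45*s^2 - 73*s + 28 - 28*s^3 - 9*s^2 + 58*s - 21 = -28*s^3 + 36*s^2 - 8*s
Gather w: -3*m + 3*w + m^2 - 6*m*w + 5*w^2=m^2 - 3*m + 5*w^2 + w*(3 - 6*m)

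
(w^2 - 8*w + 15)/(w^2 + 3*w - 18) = (w - 5)/(w + 6)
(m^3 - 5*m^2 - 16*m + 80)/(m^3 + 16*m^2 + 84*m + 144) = (m^2 - 9*m + 20)/(m^2 + 12*m + 36)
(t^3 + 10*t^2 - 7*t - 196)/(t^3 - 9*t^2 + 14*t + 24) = (t^2 + 14*t + 49)/(t^2 - 5*t - 6)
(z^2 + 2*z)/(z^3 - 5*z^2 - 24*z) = (z + 2)/(z^2 - 5*z - 24)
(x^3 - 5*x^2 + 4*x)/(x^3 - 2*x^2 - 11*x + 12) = x/(x + 3)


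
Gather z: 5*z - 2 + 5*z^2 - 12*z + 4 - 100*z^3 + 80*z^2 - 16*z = -100*z^3 + 85*z^2 - 23*z + 2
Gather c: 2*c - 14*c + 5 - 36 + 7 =-12*c - 24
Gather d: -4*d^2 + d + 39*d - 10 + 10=-4*d^2 + 40*d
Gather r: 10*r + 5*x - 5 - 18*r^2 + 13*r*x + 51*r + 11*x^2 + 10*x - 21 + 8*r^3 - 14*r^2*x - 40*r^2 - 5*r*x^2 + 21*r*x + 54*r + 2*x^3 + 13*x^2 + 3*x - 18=8*r^3 + r^2*(-14*x - 58) + r*(-5*x^2 + 34*x + 115) + 2*x^3 + 24*x^2 + 18*x - 44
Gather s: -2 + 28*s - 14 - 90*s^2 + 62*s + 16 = -90*s^2 + 90*s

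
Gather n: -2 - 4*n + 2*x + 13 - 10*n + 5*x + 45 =-14*n + 7*x + 56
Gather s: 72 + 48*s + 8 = 48*s + 80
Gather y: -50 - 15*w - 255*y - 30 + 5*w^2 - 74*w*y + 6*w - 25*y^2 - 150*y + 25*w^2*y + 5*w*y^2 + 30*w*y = 5*w^2 - 9*w + y^2*(5*w - 25) + y*(25*w^2 - 44*w - 405) - 80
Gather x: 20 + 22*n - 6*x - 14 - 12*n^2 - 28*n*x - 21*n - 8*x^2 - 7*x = -12*n^2 + n - 8*x^2 + x*(-28*n - 13) + 6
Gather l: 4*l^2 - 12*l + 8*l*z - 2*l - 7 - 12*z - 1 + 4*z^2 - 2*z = 4*l^2 + l*(8*z - 14) + 4*z^2 - 14*z - 8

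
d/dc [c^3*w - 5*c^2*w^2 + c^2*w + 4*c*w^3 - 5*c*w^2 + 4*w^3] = w*(3*c^2 - 10*c*w + 2*c + 4*w^2 - 5*w)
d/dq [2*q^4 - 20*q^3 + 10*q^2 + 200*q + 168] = 8*q^3 - 60*q^2 + 20*q + 200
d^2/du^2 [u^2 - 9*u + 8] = 2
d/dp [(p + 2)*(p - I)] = 2*p + 2 - I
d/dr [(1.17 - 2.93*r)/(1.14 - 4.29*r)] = (7.203339*r - 1.914174)/(4.29*r - 1.14)^3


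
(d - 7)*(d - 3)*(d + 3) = d^3 - 7*d^2 - 9*d + 63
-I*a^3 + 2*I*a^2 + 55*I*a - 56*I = (a - 8)*(a + 7)*(-I*a + I)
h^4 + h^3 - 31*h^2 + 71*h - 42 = (h - 3)*(h - 2)*(h - 1)*(h + 7)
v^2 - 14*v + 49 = (v - 7)^2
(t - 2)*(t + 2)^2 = t^3 + 2*t^2 - 4*t - 8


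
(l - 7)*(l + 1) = l^2 - 6*l - 7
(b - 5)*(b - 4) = b^2 - 9*b + 20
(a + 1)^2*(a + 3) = a^3 + 5*a^2 + 7*a + 3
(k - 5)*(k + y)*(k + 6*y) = k^3 + 7*k^2*y - 5*k^2 + 6*k*y^2 - 35*k*y - 30*y^2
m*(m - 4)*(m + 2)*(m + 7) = m^4 + 5*m^3 - 22*m^2 - 56*m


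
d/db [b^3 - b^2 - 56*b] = 3*b^2 - 2*b - 56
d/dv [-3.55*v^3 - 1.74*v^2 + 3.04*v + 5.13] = -10.65*v^2 - 3.48*v + 3.04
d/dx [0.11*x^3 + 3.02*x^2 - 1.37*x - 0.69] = 0.33*x^2 + 6.04*x - 1.37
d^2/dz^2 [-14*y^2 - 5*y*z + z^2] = 2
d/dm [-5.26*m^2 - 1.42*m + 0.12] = -10.52*m - 1.42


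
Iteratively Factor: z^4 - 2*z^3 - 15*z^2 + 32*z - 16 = (z + 4)*(z^3 - 6*z^2 + 9*z - 4) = (z - 4)*(z + 4)*(z^2 - 2*z + 1) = (z - 4)*(z - 1)*(z + 4)*(z - 1)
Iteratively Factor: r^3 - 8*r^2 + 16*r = (r - 4)*(r^2 - 4*r) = (r - 4)^2*(r)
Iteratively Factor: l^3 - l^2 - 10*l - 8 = (l + 1)*(l^2 - 2*l - 8) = (l - 4)*(l + 1)*(l + 2)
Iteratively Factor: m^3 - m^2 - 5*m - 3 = (m - 3)*(m^2 + 2*m + 1) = (m - 3)*(m + 1)*(m + 1)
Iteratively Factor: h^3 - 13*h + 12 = (h + 4)*(h^2 - 4*h + 3) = (h - 3)*(h + 4)*(h - 1)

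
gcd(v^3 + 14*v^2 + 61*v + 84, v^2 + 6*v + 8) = v + 4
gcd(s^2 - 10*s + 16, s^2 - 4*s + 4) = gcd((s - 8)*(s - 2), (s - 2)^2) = s - 2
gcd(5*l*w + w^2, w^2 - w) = w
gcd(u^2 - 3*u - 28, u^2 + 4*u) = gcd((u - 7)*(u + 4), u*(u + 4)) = u + 4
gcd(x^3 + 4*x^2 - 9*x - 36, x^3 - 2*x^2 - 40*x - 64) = x + 4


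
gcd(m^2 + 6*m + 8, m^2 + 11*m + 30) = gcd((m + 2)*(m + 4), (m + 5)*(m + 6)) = 1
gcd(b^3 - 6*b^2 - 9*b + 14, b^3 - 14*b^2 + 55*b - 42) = b^2 - 8*b + 7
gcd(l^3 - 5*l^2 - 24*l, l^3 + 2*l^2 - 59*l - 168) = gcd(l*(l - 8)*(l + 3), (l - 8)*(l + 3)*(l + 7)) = l^2 - 5*l - 24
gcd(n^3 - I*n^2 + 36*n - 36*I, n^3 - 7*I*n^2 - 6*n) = n^2 - 7*I*n - 6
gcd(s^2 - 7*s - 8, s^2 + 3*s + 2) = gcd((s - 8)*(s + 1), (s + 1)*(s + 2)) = s + 1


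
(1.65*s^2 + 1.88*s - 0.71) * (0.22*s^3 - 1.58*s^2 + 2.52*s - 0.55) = 0.363*s^5 - 2.1934*s^4 + 1.0314*s^3 + 4.9519*s^2 - 2.8232*s + 0.3905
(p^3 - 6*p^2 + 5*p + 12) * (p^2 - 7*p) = p^5 - 13*p^4 + 47*p^3 - 23*p^2 - 84*p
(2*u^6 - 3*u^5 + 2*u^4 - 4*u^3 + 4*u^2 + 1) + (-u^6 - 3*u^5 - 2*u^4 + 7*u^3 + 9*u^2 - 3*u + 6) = u^6 - 6*u^5 + 3*u^3 + 13*u^2 - 3*u + 7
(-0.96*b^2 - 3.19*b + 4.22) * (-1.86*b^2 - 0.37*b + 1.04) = 1.7856*b^4 + 6.2886*b^3 - 7.6673*b^2 - 4.879*b + 4.3888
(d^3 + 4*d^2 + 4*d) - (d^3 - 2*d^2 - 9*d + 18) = 6*d^2 + 13*d - 18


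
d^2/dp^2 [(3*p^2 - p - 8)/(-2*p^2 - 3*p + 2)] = 4*(11*p^3 + 30*p^2 + 78*p + 49)/(8*p^6 + 36*p^5 + 30*p^4 - 45*p^3 - 30*p^2 + 36*p - 8)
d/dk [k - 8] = 1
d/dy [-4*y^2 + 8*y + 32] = 8 - 8*y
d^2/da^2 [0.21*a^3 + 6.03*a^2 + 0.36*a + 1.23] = 1.26*a + 12.06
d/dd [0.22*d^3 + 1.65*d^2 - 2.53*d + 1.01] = 0.66*d^2 + 3.3*d - 2.53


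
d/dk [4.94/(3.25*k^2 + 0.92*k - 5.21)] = (-32.11*k - 4.5448)/(3.25*k^2 + 0.92*k - 5.21)^2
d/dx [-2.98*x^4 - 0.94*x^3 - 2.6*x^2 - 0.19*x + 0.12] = -11.92*x^3 - 2.82*x^2 - 5.2*x - 0.19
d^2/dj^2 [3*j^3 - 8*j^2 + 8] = 18*j - 16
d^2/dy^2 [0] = 0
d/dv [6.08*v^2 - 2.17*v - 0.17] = 12.16*v - 2.17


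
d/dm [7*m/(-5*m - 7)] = -49/(5*m + 7)^2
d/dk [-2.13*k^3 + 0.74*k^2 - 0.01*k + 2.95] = -6.39*k^2 + 1.48*k - 0.01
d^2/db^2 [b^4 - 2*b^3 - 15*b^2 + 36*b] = 12*b^2 - 12*b - 30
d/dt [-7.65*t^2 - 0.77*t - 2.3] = -15.3*t - 0.77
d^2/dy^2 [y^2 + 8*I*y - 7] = 2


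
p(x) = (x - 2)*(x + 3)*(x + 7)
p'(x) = (x - 2)*(x + 3) + (x - 2)*(x + 7) + (x + 3)*(x + 7)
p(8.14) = 1035.57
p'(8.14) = 330.02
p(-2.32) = -13.75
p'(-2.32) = -19.97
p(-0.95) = -36.59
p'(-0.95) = -11.49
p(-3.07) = 1.39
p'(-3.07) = -19.85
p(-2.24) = -15.34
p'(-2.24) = -19.79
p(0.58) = -38.53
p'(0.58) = 11.29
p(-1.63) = -26.71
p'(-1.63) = -17.11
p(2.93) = 54.76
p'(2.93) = 73.63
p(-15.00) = -1632.00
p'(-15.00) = 436.00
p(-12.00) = -630.00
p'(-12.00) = 241.00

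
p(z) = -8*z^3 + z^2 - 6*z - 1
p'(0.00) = -6.00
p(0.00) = -1.00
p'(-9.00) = -1968.00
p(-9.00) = 5966.00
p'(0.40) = -9.04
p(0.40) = -3.75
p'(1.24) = -40.42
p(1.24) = -22.16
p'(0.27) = -7.21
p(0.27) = -2.70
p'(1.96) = -94.28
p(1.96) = -69.15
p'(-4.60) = -523.04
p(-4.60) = 826.45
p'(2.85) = -195.24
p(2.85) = -195.17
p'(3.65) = -318.44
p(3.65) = -398.59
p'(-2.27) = -134.21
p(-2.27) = 111.35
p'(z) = -24*z^2 + 2*z - 6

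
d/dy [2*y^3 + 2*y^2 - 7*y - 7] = 6*y^2 + 4*y - 7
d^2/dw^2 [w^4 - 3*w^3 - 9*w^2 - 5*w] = 12*w^2 - 18*w - 18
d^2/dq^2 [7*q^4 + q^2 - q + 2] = 84*q^2 + 2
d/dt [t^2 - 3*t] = 2*t - 3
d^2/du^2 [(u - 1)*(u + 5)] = 2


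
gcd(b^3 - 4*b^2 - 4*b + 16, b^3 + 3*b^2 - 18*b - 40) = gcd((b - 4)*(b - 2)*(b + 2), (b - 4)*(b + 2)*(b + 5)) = b^2 - 2*b - 8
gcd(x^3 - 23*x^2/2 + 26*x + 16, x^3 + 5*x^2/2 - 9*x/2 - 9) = 1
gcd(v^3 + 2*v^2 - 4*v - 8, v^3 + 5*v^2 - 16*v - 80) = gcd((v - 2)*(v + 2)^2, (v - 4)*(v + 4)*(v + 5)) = 1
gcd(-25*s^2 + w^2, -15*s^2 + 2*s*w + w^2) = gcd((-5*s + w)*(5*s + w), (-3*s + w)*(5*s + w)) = 5*s + w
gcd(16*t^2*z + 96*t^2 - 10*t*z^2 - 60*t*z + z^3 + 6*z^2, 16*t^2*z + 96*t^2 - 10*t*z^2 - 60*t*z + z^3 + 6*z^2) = 16*t^2*z + 96*t^2 - 10*t*z^2 - 60*t*z + z^3 + 6*z^2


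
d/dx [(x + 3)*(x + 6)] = 2*x + 9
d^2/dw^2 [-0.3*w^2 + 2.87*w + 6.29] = -0.600000000000000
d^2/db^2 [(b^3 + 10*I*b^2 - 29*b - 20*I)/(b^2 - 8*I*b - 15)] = 4*(-79*b^3 + 375*I*b^2 - 555*b + 3355*I)/(b^6 - 24*I*b^5 - 237*b^4 + 1232*I*b^3 + 3555*b^2 - 5400*I*b - 3375)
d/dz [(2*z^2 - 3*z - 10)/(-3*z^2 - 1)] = (-9*z^2 - 64*z + 3)/(9*z^4 + 6*z^2 + 1)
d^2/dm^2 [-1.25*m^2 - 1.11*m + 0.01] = -2.50000000000000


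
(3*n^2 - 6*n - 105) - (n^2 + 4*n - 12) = 2*n^2 - 10*n - 93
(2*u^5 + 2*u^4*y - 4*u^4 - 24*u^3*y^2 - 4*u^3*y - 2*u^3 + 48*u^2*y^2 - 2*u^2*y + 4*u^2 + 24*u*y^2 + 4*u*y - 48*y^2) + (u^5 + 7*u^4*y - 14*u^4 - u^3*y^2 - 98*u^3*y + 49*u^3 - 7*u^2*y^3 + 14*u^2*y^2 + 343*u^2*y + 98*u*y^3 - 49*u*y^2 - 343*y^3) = 3*u^5 + 9*u^4*y - 18*u^4 - 25*u^3*y^2 - 102*u^3*y + 47*u^3 - 7*u^2*y^3 + 62*u^2*y^2 + 341*u^2*y + 4*u^2 + 98*u*y^3 - 25*u*y^2 + 4*u*y - 343*y^3 - 48*y^2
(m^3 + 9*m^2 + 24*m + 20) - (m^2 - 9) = m^3 + 8*m^2 + 24*m + 29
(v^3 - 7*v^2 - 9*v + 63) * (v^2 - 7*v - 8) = v^5 - 14*v^4 + 32*v^3 + 182*v^2 - 369*v - 504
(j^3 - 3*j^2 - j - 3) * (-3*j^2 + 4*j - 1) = -3*j^5 + 13*j^4 - 10*j^3 + 8*j^2 - 11*j + 3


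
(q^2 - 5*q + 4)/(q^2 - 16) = (q - 1)/(q + 4)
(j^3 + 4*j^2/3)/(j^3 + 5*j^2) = (j + 4/3)/(j + 5)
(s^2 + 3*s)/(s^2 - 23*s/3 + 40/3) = 3*s*(s + 3)/(3*s^2 - 23*s + 40)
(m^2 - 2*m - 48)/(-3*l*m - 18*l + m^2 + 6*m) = (8 - m)/(3*l - m)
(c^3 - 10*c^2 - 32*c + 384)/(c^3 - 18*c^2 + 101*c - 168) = (c^2 - 2*c - 48)/(c^2 - 10*c + 21)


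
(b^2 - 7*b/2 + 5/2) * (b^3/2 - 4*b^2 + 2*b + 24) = b^5/2 - 23*b^4/4 + 69*b^3/4 + 7*b^2 - 79*b + 60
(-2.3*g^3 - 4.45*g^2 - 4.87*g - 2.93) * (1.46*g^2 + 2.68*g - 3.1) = -3.358*g^5 - 12.661*g^4 - 11.9062*g^3 - 3.5344*g^2 + 7.2446*g + 9.083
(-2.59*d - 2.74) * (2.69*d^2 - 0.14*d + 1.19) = -6.9671*d^3 - 7.008*d^2 - 2.6985*d - 3.2606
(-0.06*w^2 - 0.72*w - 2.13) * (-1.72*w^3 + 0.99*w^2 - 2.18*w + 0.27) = 0.1032*w^5 + 1.179*w^4 + 3.0816*w^3 - 0.5553*w^2 + 4.449*w - 0.5751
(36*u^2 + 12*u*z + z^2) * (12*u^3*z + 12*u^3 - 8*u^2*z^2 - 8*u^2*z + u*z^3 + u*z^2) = 432*u^5*z + 432*u^5 - 144*u^4*z^2 - 144*u^4*z - 48*u^3*z^3 - 48*u^3*z^2 + 4*u^2*z^4 + 4*u^2*z^3 + u*z^5 + u*z^4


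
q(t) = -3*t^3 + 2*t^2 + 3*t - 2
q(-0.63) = -2.35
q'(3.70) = -105.41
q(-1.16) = 1.89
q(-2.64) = 59.22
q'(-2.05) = -43.02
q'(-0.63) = -3.09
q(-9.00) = 2320.00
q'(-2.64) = -70.29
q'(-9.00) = -762.00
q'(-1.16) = -13.75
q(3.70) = -115.48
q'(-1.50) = -23.25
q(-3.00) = 88.00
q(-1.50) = 8.12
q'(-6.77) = -436.58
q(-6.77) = 1000.22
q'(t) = -9*t^2 + 4*t + 3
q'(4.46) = -158.18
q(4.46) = -214.99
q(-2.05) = 26.10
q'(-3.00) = -90.00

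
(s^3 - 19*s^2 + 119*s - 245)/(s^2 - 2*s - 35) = (s^2 - 12*s + 35)/(s + 5)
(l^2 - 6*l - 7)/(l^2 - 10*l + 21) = (l + 1)/(l - 3)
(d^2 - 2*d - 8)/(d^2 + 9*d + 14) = (d - 4)/(d + 7)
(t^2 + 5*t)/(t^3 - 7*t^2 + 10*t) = (t + 5)/(t^2 - 7*t + 10)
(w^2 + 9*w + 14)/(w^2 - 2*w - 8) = (w + 7)/(w - 4)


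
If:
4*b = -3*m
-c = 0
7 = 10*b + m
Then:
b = 21/26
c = 0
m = -14/13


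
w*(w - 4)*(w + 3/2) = w^3 - 5*w^2/2 - 6*w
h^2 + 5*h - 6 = (h - 1)*(h + 6)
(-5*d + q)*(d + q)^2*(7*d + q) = -35*d^4 - 68*d^3*q - 30*d^2*q^2 + 4*d*q^3 + q^4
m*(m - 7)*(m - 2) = m^3 - 9*m^2 + 14*m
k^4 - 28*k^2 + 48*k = k*(k - 4)*(k - 2)*(k + 6)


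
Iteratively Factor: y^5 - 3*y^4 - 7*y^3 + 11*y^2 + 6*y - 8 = (y - 1)*(y^4 - 2*y^3 - 9*y^2 + 2*y + 8) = (y - 1)^2*(y^3 - y^2 - 10*y - 8) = (y - 1)^2*(y + 1)*(y^2 - 2*y - 8) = (y - 4)*(y - 1)^2*(y + 1)*(y + 2)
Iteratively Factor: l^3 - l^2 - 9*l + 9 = (l - 1)*(l^2 - 9) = (l - 3)*(l - 1)*(l + 3)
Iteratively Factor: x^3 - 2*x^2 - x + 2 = (x - 1)*(x^2 - x - 2) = (x - 2)*(x - 1)*(x + 1)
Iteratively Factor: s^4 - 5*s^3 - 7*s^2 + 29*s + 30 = (s - 5)*(s^3 - 7*s - 6) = (s - 5)*(s - 3)*(s^2 + 3*s + 2) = (s - 5)*(s - 3)*(s + 2)*(s + 1)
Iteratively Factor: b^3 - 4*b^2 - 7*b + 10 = (b + 2)*(b^2 - 6*b + 5) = (b - 5)*(b + 2)*(b - 1)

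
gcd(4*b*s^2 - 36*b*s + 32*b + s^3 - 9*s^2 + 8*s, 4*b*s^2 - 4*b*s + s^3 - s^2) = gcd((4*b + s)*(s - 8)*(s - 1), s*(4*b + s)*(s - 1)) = 4*b*s - 4*b + s^2 - s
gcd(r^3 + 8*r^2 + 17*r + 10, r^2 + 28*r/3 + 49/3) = 1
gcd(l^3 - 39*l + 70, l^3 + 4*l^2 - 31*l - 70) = l^2 + 2*l - 35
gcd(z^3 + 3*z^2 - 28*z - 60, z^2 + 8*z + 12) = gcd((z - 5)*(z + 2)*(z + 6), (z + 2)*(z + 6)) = z^2 + 8*z + 12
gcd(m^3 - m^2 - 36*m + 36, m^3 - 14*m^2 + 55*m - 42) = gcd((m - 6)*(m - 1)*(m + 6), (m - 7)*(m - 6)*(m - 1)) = m^2 - 7*m + 6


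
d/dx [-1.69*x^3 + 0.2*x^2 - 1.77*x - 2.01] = -5.07*x^2 + 0.4*x - 1.77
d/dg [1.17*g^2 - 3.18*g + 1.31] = 2.34*g - 3.18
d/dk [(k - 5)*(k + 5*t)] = 2*k + 5*t - 5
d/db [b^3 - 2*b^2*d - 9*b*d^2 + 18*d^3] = 3*b^2 - 4*b*d - 9*d^2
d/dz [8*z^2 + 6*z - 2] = 16*z + 6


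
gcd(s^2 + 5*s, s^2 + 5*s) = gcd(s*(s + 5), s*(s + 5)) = s^2 + 5*s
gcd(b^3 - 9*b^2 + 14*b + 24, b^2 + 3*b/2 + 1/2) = b + 1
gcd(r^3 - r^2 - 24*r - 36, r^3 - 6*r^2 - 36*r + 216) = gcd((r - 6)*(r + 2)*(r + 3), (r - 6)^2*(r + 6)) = r - 6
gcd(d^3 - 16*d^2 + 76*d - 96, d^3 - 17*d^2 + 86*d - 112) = d^2 - 10*d + 16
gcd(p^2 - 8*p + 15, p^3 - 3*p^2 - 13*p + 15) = p - 5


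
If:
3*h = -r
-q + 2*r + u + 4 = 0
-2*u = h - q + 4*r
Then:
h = u/5 - 4/5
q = 44/5 - u/5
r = 12/5 - 3*u/5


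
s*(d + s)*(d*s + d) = d^2*s^2 + d^2*s + d*s^3 + d*s^2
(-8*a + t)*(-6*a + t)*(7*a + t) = 336*a^3 - 50*a^2*t - 7*a*t^2 + t^3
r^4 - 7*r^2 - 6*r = r*(r - 3)*(r + 1)*(r + 2)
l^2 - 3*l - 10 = (l - 5)*(l + 2)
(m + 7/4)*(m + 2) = m^2 + 15*m/4 + 7/2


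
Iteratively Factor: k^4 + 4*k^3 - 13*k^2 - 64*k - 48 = (k + 1)*(k^3 + 3*k^2 - 16*k - 48) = (k + 1)*(k + 3)*(k^2 - 16) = (k - 4)*(k + 1)*(k + 3)*(k + 4)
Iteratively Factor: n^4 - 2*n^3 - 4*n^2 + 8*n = (n - 2)*(n^3 - 4*n) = n*(n - 2)*(n^2 - 4) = n*(n - 2)^2*(n + 2)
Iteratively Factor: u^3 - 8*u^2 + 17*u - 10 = (u - 2)*(u^2 - 6*u + 5) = (u - 2)*(u - 1)*(u - 5)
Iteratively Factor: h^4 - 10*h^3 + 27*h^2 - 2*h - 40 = (h - 4)*(h^3 - 6*h^2 + 3*h + 10) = (h - 4)*(h + 1)*(h^2 - 7*h + 10) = (h - 5)*(h - 4)*(h + 1)*(h - 2)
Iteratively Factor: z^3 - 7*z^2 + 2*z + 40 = (z + 2)*(z^2 - 9*z + 20) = (z - 4)*(z + 2)*(z - 5)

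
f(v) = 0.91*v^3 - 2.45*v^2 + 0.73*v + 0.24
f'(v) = 2.73*v^2 - 4.9*v + 0.73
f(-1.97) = -17.66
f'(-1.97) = 20.98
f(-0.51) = -0.89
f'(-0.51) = 3.94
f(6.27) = 132.81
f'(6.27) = 77.33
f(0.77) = -0.24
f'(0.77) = -1.42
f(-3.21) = -57.45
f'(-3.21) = 44.59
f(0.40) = 0.20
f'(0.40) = -0.79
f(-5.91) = -277.49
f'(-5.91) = 125.04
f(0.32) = 0.25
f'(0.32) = -0.56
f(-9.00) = -868.17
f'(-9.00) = 265.96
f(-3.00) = -48.57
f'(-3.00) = 40.00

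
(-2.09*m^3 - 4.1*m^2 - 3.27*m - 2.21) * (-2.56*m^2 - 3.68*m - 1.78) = 5.3504*m^5 + 18.1872*m^4 + 27.1794*m^3 + 24.9892*m^2 + 13.9534*m + 3.9338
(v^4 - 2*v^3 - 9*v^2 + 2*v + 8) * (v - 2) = v^5 - 4*v^4 - 5*v^3 + 20*v^2 + 4*v - 16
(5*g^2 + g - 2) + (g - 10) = 5*g^2 + 2*g - 12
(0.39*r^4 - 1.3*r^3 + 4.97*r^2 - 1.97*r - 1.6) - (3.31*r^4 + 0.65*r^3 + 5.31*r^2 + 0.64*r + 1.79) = -2.92*r^4 - 1.95*r^3 - 0.34*r^2 - 2.61*r - 3.39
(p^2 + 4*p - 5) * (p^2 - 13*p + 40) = p^4 - 9*p^3 - 17*p^2 + 225*p - 200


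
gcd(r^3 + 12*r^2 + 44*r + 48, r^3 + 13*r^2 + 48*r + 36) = r + 6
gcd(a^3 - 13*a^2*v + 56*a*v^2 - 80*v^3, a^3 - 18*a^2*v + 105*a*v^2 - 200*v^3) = -a + 5*v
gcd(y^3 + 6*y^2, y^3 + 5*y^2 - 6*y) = y^2 + 6*y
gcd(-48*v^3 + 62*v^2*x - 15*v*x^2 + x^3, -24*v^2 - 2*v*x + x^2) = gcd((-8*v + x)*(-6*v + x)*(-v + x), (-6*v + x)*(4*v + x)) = -6*v + x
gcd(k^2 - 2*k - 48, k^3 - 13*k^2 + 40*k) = k - 8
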